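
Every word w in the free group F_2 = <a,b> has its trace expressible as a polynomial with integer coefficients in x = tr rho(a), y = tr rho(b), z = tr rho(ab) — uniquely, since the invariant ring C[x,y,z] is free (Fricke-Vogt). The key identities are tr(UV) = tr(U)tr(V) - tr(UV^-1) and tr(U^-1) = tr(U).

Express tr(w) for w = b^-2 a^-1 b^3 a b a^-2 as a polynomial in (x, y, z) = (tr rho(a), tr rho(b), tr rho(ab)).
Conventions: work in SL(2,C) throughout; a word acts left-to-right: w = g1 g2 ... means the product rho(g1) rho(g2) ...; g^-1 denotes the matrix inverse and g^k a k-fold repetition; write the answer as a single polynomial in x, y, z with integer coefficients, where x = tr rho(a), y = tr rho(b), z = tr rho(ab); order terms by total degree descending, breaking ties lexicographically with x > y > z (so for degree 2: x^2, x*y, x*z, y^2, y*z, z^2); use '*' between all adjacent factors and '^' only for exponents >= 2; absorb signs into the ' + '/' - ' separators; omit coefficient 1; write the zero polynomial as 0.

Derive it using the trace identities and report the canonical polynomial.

x^2*y^4*z^2 - 2*x^3*y^3*z - x*y^5*z - x*y^3*z^3 + x^4*y^2 + x^2*y^4 + 2*x^3*y*z + 6*x*y^3*z + x*y*z^3 - x^4 - 5*x^2*y^2 - x^2*z^2 - y^4 - y^2*z^2 - 6*x*y*z + 4*x^2 + 4*y^2 + z^2 - 2

tr(a b^2) = tr(b) tr(a b) - tr(a) = y*z - x
so tr(b a b^2) = tr(b) tr(a b^2) - tr(a b) = y^2*z - x*y - z
so tr(b^3 a b) = tr(b) tr(b a b^2) - tr(b a b) = y^3*z - x*y^2 - 2*y*z + x
tr(a b a b) = tr(a b) tr(a b) - tr(1) = z^2 - 2
tr(a b a) = tr(a) tr(b a) - tr(b) = x*z - y
tr(b a b a b) = tr(b) tr(a b a b) - tr(a b a) = y*z^2 - x*z - y
tr(b^3 a b a) = tr(b) tr(b a b a b) - tr(b a b a) = y^2*z^2 - x*y*z - y^2 - z^2 + 2
tr(a^-1 b^3 a b) = tr(b^3 a b) tr(a) - tr(b^3 a b a) = x*y^3*z - x^2*y^2 - y^2*z^2 - x*y*z + x^2 + y^2 + z^2 - 2
reduce: tr(a^-1 b^3 a b a^-1) = tr(a^-1 b^3 a b) tr(a) - tr(a^-1 b^3 a b a) = x^2*y^3*z - x^3*y^2 - x*y^2*z^2 - x^2*y*z - y^3*z + x^3 + 2*x*y^2 + x*z^2 + 2*y*z - 3*x
so tr(b^3 a b^2) = tr(b) tr(b^3 a b) - tr(b^3 a) = y^4*z - x*y^3 - 3*y^2*z + 2*x*y + z
tr(b^2) = tr(b) tr(b) - tr(1) = y^2 - 2
so tr(b^3) = tr(b) tr(b^2) - tr(b) = y^3 - 3*y
tr(a b^3 a) = tr(a) tr(b^3 a) - tr(b^3) = x*y^2*z - x^2*y - y^3 - x*z + 3*y
so tr(b^3 a b^2 a) = tr(b) tr(a b^3 a b) - tr(a b^3 a) = y^3*z^2 - 2*x*y^2*z + x^2*y - y*z^2 + x*z - y
reduce: tr(b a^-1 b^3 a b) = tr(b^3 a b^2) tr(a) - tr(b^3 a b^2 a) = x*y^4*z - x^2*y^3 - y^3*z^2 - x*y^2*z + x^2*y + y*z^2 + y
reduce: tr(b^3 a b a b) = tr(b) tr(b a b a b^2) - tr(b a b a b) = y^3*z^2 - x*y^2*z - y^3 - 2*y*z^2 + x*z + 3*y
so tr(a b a b a b) = tr(a b) tr(a b a b) - tr(a^-1 b^-1) = z^3 - 3*z
tr(a b a b a) = tr(a) tr(b a b a) - tr(b a b) = x*z^2 - y*z - x
tr(a b a b a b^2) = tr(b) tr(a b a b a b) - tr(a b a b a) = y*z^3 - x*z^2 - 2*y*z + x
tr(b^3 a b a b a) = tr(b) tr(a b a b a b^2) - tr(a b a b a b) = y^2*z^3 - x*y*z^2 - 2*y^2*z - z^3 + x*y + 3*z
so tr(b a^-1 b^3 a b a) = tr(b^3 a b a b) tr(a) - tr(b^3 a b a b a) = x*y^3*z^2 - x^2*y^2*z - y^2*z^3 - x*y^3 - x*y*z^2 + x^2*z + 2*y^2*z + z^3 + 2*x*y - 3*z
tr(a^-1 b^3 a b a^-1 b) = tr(b a^-1 b^3 a b) tr(a) - tr(b a^-1 b^3 a b a) = x^2*y^4*z - x^3*y^3 - 2*x*y^3*z^2 + y^2*z^3 + x^3*y + x*y^3 + 2*x*y*z^2 - x^2*z - 2*y^2*z - z^3 - x*y + 3*z
tr(a^-1 b^-1 a^-1 b^3 a b) = tr(a^-1 b^3 a b a^-1) tr(b) - tr(a^-1 b^3 a b a^-1 b) = x*y^3*z^2 - x^2*y^2*z - y^4*z - y^2*z^3 + x*y^3 - x*y*z^2 + x^2*z + 4*y^2*z + z^3 - 2*x*y - 3*z
reduce: tr(b^-1 a^-1 b^3 a b a^-2) = tr(a^-1 b^-1 a^-1 b^3 a b) tr(a) - tr(a^-1 b^-1 a^-1 b^3 a b a) = x^2*y^3*z^2 - x^3*y^2*z - x*y^4*z - x*y^2*z^3 + x^2*y^3 - x^2*y*z^2 + x^3*z + 4*x*y^2*z + x*z^3 - 2*x^2*y - y^3 - 3*x*z + 3*y
so tr(a^-1 b^3 a b a^-2) = tr(a^-2 b^3 a b) tr(a) - tr(a^-2 b^3 a b a) = x^3*y^3*z - x^4*y^2 - x^2*y^2*z^2 - x^3*y*z - 2*x*y^3*z + x^4 + 3*x^2*y^2 + x^2*z^2 + y^2*z^2 + 3*x*y*z - 4*x^2 - y^2 - z^2 + 2
tr(b^-2 a^-1 b^3 a b a^-2) = tr(b^-1 a^-1 b^3 a b a^-2) tr(b) - tr(b^-1 a^-1 b^3 a b a^-2 b) = x^2*y^4*z^2 - 2*x^3*y^3*z - x*y^5*z - x*y^3*z^3 + x^4*y^2 + x^2*y^4 + 2*x^3*y*z + 6*x*y^3*z + x*y*z^3 - x^4 - 5*x^2*y^2 - x^2*z^2 - y^4 - y^2*z^2 - 6*x*y*z + 4*x^2 + 4*y^2 + z^2 - 2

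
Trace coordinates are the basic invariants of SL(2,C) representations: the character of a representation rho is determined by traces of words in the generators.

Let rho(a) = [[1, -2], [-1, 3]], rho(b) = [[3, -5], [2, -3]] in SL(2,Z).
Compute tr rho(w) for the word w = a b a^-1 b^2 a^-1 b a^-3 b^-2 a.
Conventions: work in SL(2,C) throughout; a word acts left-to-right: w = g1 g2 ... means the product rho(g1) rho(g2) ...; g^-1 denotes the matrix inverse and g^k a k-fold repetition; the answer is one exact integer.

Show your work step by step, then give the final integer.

96

rho(a) = [[1, -2], [-1, 3]]
... * rho(b) = [[3, -5], [2, -3]]  ->  [[-1, 1], [3, -4]]
... * rho(a^-1) = [[3, 2], [1, 1]]  ->  [[-2, -1], [5, 2]]
... * rho(b) = [[3, -5], [2, -3]]  ->  [[-8, 13], [19, -31]]
... * rho(b) = [[3, -5], [2, -3]]  ->  [[2, 1], [-5, -2]]
... * rho(a^-1) = [[3, 2], [1, 1]]  ->  [[7, 5], [-17, -12]]
... * rho(b) = [[3, -5], [2, -3]]  ->  [[31, -50], [-75, 121]]
... * rho(a^-1) = [[3, 2], [1, 1]]  ->  [[43, 12], [-104, -29]]
... * rho(a^-1) = [[3, 2], [1, 1]]  ->  [[141, 98], [-341, -237]]
... * rho(a^-1) = [[3, 2], [1, 1]]  ->  [[521, 380], [-1260, -919]]
... * rho(b^-1) = [[-3, 5], [-2, 3]]  ->  [[-2323, 3745], [5618, -9057]]
... * rho(b^-1) = [[-3, 5], [-2, 3]]  ->  [[-521, -380], [1260, 919]]
... * rho(a) = [[1, -2], [-1, 3]]  ->  [[-141, -98], [341, 237]]
tr = -141 + 237 = 96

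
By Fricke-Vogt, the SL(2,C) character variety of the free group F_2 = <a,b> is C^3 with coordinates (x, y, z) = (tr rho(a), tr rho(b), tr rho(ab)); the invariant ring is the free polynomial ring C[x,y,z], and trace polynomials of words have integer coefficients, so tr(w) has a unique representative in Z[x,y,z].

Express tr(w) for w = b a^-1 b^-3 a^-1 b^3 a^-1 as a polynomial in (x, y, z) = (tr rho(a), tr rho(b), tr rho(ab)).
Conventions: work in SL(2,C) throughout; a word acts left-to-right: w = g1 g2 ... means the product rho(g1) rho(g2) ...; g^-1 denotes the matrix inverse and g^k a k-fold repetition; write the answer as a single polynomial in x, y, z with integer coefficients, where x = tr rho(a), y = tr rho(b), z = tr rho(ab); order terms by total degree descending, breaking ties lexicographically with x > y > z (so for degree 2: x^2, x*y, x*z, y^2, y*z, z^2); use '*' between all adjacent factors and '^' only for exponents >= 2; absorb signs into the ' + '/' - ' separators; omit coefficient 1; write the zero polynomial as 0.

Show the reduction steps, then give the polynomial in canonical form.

x^2*y^6*z - x^3*y^5 - x*y^7 - 2*x*y^5*z^2 - x^2*y^4*z + y^6*z + y^4*z^3 + 2*x^3*y^3 + 6*x*y^5 + 4*x*y^3*z^2 - x^2*y^2*z - 6*y^4*z - 2*y^2*z^3 - 9*x*y^3 - 2*x*y*z^2 + 9*y^2*z + z^3 + 2*x*y - 3*z

trace(b^2) = trace(b) trace(b) - trace(1) = y^2 - 2
trace(b^3) = trace(b) trace(b^2) - trace(b) = y^3 - 3*y
trace(b^4) = trace(b) trace(b^3) - trace(b^2) = y^4 - 4*y^2 + 2
trace(a b^2) = trace(b) trace(a b) - trace(a) = y*z - x
and trace(b^2 a b) = trace(b) trace(a b^2) - trace(a b) = y^2*z - x*y - z
trace(b^4 a) = trace(b) trace(b^2 a b) - trace(b^2 a) = y^3*z - x*y^2 - 2*y*z + x
trace(b a^-1 b^3) = trace(b^4) trace(a) - trace(b^4 a) = x*y^4 - y^3*z - 3*x*y^2 + 2*y*z + x
and trace(a b a b) = trace(a b) trace(a b) - trace(1) = z^2 - 2
next, trace(a b a) = trace(a) trace(b a) - trace(b) = x*z - y
trace(a b a b^2) = trace(b) trace(a b a b) - trace(a b a) = y*z^2 - x*z - y
and trace(b^3 a b a) = trace(b) trace(a b a b^2) - trace(a b a b) = y^2*z^2 - x*y*z - y^2 - z^2 + 2
trace(b a^-1 b^3 a) = trace(b^3 a b) trace(a) - trace(b^3 a b a) = x*y^3*z - x^2*y^2 - y^2*z^2 - x*y*z + x^2 + y^2 + z^2 - 2
trace(b^3 a^-1 b a^-1) = trace(b a^-1 b^3) trace(a) - trace(b a^-1 b^3 a) = x^2*y^4 - 2*x*y^3*z - 2*x^2*y^2 + y^2*z^2 + 3*x*y*z - y^2 - z^2 + 2
trace(a^-1 b^3 a^-1 b a^-1) = trace(b^3 a^-1 b a^-1) trace(a) - trace(b^3 a^-1 b) = x^3*y^4 - 2*x^2*y^3*z - 2*x^3*y^2 - x*y^4 + x*y^2*z^2 + 3*x^2*y*z + y^3*z + 2*x*y^2 - x*z^2 - 2*y*z + x
trace(b^5) = trace(b) trace(b^4) - trace(b^3) = y^5 - 5*y^3 + 5*y
and trace(b^5 a) = trace(b) trace(b a b^3) - trace(b a b^2) = y^4*z - x*y^3 - 3*y^2*z + 2*x*y + z
trace(b^2 a^-1 b^3) = trace(b^5) trace(a) - trace(b^5 a) = x*y^5 - y^4*z - 4*x*y^3 + 3*y^2*z + 3*x*y - z
trace(a b^2 a) = trace(a) trace(b^2 a) - trace(b^2) = x*y*z - x^2 - y^2 + 2
trace(b a b^2 a b) = trace(b) trace(a b^2 a b) - trace(a b^2 a) = y^2*z^2 - 2*x*y*z + x^2 - 2
and trace(b^3 a b^2 a) = trace(b) trace(b a b^2 a b) - trace(b a b^2 a) = y^3*z^2 - 2*x*y^2*z + x^2*y - y*z^2 + x*z - y
next, trace(b^2 a^-1 b^3 a) = trace(b^3 a b^2) trace(a) - trace(b^3 a b^2 a) = x*y^4*z - x^2*y^3 - y^3*z^2 - x*y^2*z + x^2*y + y*z^2 + y
trace(b a^-1 b^3 a^-1 b) = trace(b^2 a^-1 b^3) trace(a) - trace(b^2 a^-1 b^3 a) = x^2*y^5 - 2*x*y^4*z - 3*x^2*y^3 + y^3*z^2 + 4*x*y^2*z + 2*x^2*y - y*z^2 - x*z - y
trace(b a b^4 a) = trace(b) trace(b^2 a b a b) - trace(b^2 a b a) = y^3*z^2 - x*y^2*z - y^3 - 2*y*z^2 + x*z + 3*y
trace(b^3 a^-1 b a b) = trace(b a b^4) trace(a) - trace(b a b^4 a) = x*y^4*z - x^2*y^3 - y^3*z^2 - 2*x*y^2*z + 2*x^2*y + y^3 + 2*y*z^2 - 3*y
trace(a b a b a b) = trace(b a) trace(b a b a) - trace(b^-1 a^-1) = z^3 - 3*z
next, trace(a b a b a) = trace(a) trace(b a b a) - trace(b a b) = x*z^2 - y*z - x
trace(a b a b a b^2) = trace(b) trace(a b a b a b) - trace(a b a b a) = y*z^3 - x*z^2 - 2*y*z + x
trace(b a b a b^3 a) = trace(b) trace(a b a b a b^2) - trace(a b a b a b) = y^2*z^3 - x*y*z^2 - 2*y^2*z - z^3 + x*y + 3*z
trace(b^3 a^-1 b a b a) = trace(b a b a b^3) trace(a) - trace(b a b a b^3 a) = x*y^3*z^2 - x^2*y^2*z - y^2*z^3 - x*y^3 - x*y*z^2 + x^2*z + 2*y^2*z + z^3 + 2*x*y - 3*z
trace(b a^-1 b^3 a^-1 b a) = trace(b^3 a^-1 b a b) trace(a) - trace(b^3 a^-1 b a b a) = x^2*y^4*z - x^3*y^3 - 2*x*y^3*z^2 - x^2*y^2*z + y^2*z^3 + 2*x^3*y + 2*x*y^3 + 3*x*y*z^2 - x^2*z - 2*y^2*z - z^3 - 5*x*y + 3*z
and trace(a^-1 b^3 a^-1 b a^-1 b) = trace(b a^-1 b^3 a^-1 b) trace(a) - trace(b a^-1 b^3 a^-1 b a) = x^3*y^5 - 3*x^2*y^4*z - 2*x^3*y^3 + 3*x*y^3*z^2 + 5*x^2*y^2*z - y^2*z^3 - 2*x*y^3 - 4*x*y*z^2 + 2*y^2*z + z^3 + 4*x*y - 3*z
next, trace(b^-1 a^-1 b^3 a^-1 b a^-1) = trace(a^-1 b^3 a^-1 b a^-1) trace(b) - trace(a^-1 b^3 a^-1 b a^-1 b) = x^2*y^4*z - x*y^5 - 2*x*y^3*z^2 - 2*x^2*y^2*z + y^4*z + y^2*z^3 + 4*x*y^3 + 3*x*y*z^2 - 4*y^2*z - z^3 - 3*x*y + 3*z
trace(b^-1 a^-1 b^3 a^-1 b a^-1 b^-1) = trace(b^-1 a^-1 b^3 a^-1 b a^-1) trace(b) - trace(b^-1 a^-1 b^3 a^-1 b a^-1 b) = x^2*y^5*z - x^3*y^4 - x*y^6 - 2*x*y^4*z^2 + y^5*z + y^3*z^3 + 2*x^3*y^2 + 5*x*y^4 + 2*x*y^2*z^2 - 3*x^2*y*z - 5*y^3*z - y*z^3 - 5*x*y^2 + x*z^2 + 5*y*z - x
trace(b a^-1 b^-3 a^-1 b^3 a^-1) = trace(b^-1 a^-1 b^3 a^-1 b a^-1 b^-1) trace(b) - trace(b^-1 a^-1 b^3 a^-1 b a^-1) = x^2*y^6*z - x^3*y^5 - x*y^7 - 2*x*y^5*z^2 - x^2*y^4*z + y^6*z + y^4*z^3 + 2*x^3*y^3 + 6*x*y^5 + 4*x*y^3*z^2 - x^2*y^2*z - 6*y^4*z - 2*y^2*z^3 - 9*x*y^3 - 2*x*y*z^2 + 9*y^2*z + z^3 + 2*x*y - 3*z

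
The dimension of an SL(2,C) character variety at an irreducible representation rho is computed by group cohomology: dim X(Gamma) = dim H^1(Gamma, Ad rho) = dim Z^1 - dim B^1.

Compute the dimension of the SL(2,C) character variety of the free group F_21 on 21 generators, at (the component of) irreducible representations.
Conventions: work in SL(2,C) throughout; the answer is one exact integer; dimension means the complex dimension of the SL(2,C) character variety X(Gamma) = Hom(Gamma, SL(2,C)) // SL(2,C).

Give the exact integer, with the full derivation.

The free group F_21: 21 generators, no relators.
So Z^1 = (sl_2)^21 in full: dim Z^1 = 63.
dim B^1 = 3: the coboundary map is injective because an irreducible image has centralizer 0 in sl_2.
dim X = dim H^1 = dim Z^1 - dim B^1 = 63 - 3 = 60.

60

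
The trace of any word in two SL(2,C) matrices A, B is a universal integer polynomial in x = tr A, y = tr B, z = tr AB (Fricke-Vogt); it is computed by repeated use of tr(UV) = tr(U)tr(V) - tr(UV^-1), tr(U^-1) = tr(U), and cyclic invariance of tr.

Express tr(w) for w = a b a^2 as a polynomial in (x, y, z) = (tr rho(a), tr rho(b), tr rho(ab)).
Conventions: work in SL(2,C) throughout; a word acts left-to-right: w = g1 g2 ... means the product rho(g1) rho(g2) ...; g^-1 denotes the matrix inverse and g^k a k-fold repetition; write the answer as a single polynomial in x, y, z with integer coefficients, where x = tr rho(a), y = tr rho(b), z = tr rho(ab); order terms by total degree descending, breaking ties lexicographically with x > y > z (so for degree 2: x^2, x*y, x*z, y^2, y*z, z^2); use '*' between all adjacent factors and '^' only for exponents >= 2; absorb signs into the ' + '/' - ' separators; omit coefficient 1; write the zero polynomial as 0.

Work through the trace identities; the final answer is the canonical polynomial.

x^2*z - x*y - z

tr(b a^2) = tr(a)*tr(b a) - tr(b) = x*z - y
use: tr(a b a^2) = tr(a)*tr(b a^2) - tr(b a) = x^2*z - x*y - z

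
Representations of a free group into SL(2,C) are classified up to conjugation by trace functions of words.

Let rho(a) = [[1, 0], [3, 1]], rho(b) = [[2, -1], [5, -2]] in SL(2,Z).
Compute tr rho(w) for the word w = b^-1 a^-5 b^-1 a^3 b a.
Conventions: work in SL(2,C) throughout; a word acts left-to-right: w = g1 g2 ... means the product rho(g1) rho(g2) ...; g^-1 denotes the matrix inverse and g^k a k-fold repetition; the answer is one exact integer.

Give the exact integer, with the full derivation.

402

rho(b^-1) = [[-2, 1], [-5, 2]]
... * rho(a^-1) = [[1, 0], [-3, 1]]  ->  [[-5, 1], [-11, 2]]
... * rho(a^-1) = [[1, 0], [-3, 1]]  ->  [[-8, 1], [-17, 2]]
... * rho(a^-1) = [[1, 0], [-3, 1]]  ->  [[-11, 1], [-23, 2]]
... * rho(a^-1) = [[1, 0], [-3, 1]]  ->  [[-14, 1], [-29, 2]]
... * rho(a^-1) = [[1, 0], [-3, 1]]  ->  [[-17, 1], [-35, 2]]
... * rho(b^-1) = [[-2, 1], [-5, 2]]  ->  [[29, -15], [60, -31]]
... * rho(a) = [[1, 0], [3, 1]]  ->  [[-16, -15], [-33, -31]]
... * rho(a) = [[1, 0], [3, 1]]  ->  [[-61, -15], [-126, -31]]
... * rho(a) = [[1, 0], [3, 1]]  ->  [[-106, -15], [-219, -31]]
... * rho(b) = [[2, -1], [5, -2]]  ->  [[-287, 136], [-593, 281]]
... * rho(a) = [[1, 0], [3, 1]]  ->  [[121, 136], [250, 281]]
tr = 121 + 281 = 402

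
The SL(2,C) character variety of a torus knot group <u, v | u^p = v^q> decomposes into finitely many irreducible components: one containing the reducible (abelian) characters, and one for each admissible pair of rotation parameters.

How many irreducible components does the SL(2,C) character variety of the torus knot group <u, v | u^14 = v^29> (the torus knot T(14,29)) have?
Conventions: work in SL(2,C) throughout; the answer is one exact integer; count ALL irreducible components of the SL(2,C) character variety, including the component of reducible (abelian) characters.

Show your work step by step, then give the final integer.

183

Gamma = < u, v | u^14 = v^29 > (torus knot T(14,29)); the central element u^14 = v^29 acts as +I or -I in any irreducible SL(2,C) representation.
This locks tr(u) to 2*cos(pi*alpha/14), alpha in 1..13, and tr(v) to 2*cos(pi*beta/29), beta in 1..28, on each component of irreducible characters.
Consistency of u^14 = (-1)^alpha I with v^29 = (-1)^beta I forces alpha = beta (mod 2).
count pairs: odd alpha (7 choices) x odd beta (14), plus even alpha (6) x even beta (14): 7*14 + 6*14 = 182.
Total: 182 irreducible-character components + 1 reducible (abelian) component = 183.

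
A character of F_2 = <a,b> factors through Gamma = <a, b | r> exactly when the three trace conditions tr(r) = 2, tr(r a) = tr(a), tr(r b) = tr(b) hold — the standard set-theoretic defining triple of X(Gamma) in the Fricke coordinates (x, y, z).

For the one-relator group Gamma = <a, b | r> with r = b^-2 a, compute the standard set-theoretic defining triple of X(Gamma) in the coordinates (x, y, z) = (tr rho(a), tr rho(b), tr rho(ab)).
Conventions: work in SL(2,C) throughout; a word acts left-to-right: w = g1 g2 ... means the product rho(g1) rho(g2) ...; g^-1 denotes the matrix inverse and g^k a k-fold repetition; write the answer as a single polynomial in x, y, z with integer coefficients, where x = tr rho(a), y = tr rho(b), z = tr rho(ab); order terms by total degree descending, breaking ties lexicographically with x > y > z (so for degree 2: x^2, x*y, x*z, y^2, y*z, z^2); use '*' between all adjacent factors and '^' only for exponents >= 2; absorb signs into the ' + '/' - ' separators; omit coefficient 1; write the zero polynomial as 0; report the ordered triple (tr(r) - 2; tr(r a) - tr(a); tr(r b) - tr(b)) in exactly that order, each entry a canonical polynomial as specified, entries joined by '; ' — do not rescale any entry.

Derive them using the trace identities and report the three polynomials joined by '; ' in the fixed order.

x*y^2 - y*z - x - 2; x^2*y^2 - x*y*z - x^2 - y^2 - x + 2; x*y - y - z

tr(b^-1 a) = tr(a) * tr(b) - tr(a b) = x*y - z
tr(b^-2 a) = tr(b^-1 a) * tr(b) - tr(b^-1 a b) = x*y^2 - y*z - x
tr(a^2) = tr(a) * tr(a) - tr(1)  (reduce the a square) = x^2 - 2
tr(a^2 b) = tr(a) * tr(b a) - tr(b)  (reduce the a square) = x*z - y
tr(a^2 b^-1) = tr(a^2) * tr(b) - tr(a^2 b)  (eliminate b^-1) = x^2*y - x*z - y
tr(b^-2 a^2) = tr(a^2 b^-1) * tr(b) - tr(a^2)  (eliminate b^-1) = x^2*y^2 - x*y*z - x^2 - y^2 + 2
assemble the triple (tr(r) - 2; tr(r a) - x; tr(r b) - y)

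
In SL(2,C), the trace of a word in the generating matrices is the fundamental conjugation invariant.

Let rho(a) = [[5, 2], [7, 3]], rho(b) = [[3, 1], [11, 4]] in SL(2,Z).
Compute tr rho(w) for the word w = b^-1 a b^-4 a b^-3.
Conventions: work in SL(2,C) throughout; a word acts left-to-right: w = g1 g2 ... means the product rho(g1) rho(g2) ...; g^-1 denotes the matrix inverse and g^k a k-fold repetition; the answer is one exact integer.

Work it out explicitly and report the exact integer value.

rho(b^-1) = [[4, -1], [-11, 3]]
... * rho(a) = [[5, 2], [7, 3]]  ->  [[13, 5], [-34, -13]]
... * rho(b^-1) = [[4, -1], [-11, 3]]  ->  [[-3, 2], [7, -5]]
... * rho(b^-1) = [[4, -1], [-11, 3]]  ->  [[-34, 9], [83, -22]]
... * rho(b^-1) = [[4, -1], [-11, 3]]  ->  [[-235, 61], [574, -149]]
... * rho(b^-1) = [[4, -1], [-11, 3]]  ->  [[-1611, 418], [3935, -1021]]
... * rho(a) = [[5, 2], [7, 3]]  ->  [[-5129, -1968], [12528, 4807]]
... * rho(b^-1) = [[4, -1], [-11, 3]]  ->  [[1132, -775], [-2765, 1893]]
... * rho(b^-1) = [[4, -1], [-11, 3]]  ->  [[13053, -3457], [-31883, 8444]]
... * rho(b^-1) = [[4, -1], [-11, 3]]  ->  [[90239, -23424], [-220416, 57215]]
tr = 90239 + 57215 = 147454

147454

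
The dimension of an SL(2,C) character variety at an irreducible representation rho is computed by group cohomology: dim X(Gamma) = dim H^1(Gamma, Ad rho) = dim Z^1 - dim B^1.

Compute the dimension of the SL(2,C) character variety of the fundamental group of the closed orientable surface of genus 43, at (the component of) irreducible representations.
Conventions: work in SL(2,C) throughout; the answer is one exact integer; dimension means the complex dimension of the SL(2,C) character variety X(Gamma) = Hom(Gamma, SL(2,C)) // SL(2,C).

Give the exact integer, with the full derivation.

252

The genus-43 surface group: 2g = 86 generators, one relator prod [a_i, b_i].
Before the relator condition, cocycle space has dim 3*86 = 258.
H^2 = coker(d_2) is dual to H^0 = 0 at irreducible rho (Poincare duality), so d_2 is onto: dim Z^1 = 255.
Coboundaries contribute dim B^1 = 3 (injective at irreducible rho).
Hence dim X = 255 - 3 = 252.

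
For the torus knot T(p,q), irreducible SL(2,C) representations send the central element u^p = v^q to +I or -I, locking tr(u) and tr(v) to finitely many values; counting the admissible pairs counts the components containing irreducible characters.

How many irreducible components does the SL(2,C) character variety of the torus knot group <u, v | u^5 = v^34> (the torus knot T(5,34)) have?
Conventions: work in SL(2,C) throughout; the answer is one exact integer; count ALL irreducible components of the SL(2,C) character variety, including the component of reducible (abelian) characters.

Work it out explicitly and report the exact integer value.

Gamma = < u, v | u^5 = v^34 > (torus knot T(5,34)); the central element u^5 = v^34 acts as +I or -I in any irreducible SL(2,C) representation.
On an irreducible component, tr(u) is locked at 2*cos(pi*alpha/5) for some alpha in 1..4, and tr(v) at 2*cos(pi*beta/34) for some beta in 1..33.
Consistency of u^5 = (-1)^alpha I with v^34 = (-1)^beta I forces alpha = beta (mod 2).
count pairs: odd alpha (2 choices) x odd beta (17), plus even alpha (2) x even beta (16): 2*17 + 2*16 = 66.
components with irreducible characters: 66; plus the single component of reducible (abelian) characters: total 67.

67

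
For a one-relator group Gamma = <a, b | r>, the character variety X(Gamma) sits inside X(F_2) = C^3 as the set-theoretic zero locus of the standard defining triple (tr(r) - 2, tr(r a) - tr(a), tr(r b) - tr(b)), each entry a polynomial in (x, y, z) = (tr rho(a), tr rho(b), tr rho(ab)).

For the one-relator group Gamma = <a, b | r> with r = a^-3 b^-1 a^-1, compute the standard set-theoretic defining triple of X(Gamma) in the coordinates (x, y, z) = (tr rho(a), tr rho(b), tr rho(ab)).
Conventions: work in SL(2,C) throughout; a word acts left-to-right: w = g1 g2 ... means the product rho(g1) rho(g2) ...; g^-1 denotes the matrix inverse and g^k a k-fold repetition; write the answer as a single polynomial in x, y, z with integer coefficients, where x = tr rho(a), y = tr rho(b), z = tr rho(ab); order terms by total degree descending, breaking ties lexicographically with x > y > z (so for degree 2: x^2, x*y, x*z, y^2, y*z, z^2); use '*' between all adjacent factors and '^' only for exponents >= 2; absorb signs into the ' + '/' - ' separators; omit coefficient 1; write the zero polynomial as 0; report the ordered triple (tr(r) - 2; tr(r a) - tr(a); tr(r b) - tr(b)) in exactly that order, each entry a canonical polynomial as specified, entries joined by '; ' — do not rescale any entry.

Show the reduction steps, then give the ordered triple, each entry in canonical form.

x^3*z - x^2*y - 2*x*z + y - 2; x^2*z - x*y - x - z; x^3*y*z - x^2*y^2 - x^2*z^2 - x*y*z + x^2 + y^2 + z^2 - y - 2

tr(a^-1) = tr(a) = x
tr(a^-2) = tr(a^-1) tr(a) - tr(1) = x^2 - 2
and tr(a^-1 b) = tr(b) tr(a) - tr(b a) = x*y - z
and tr(a^-2 b) = tr(a^-1 b) tr(a) - tr(a^-1 b a) = x^2*y - x*z - y
and tr(b^-1 a^-2) = tr(a^-2) tr(b) - tr(a^-2 b) = x*z - y
next, tr(a^-3 b^-1) = tr(b^-1 a^-2) tr(a) - tr(b^-1 a^-1) = x^2*z - x*y - z
tr(a^-3 b^-1 a^-1) = tr(a^-3 b^-1) tr(a) - tr(a^-3 b^-1 a) = x^3*z - x^2*y - 2*x*z + y
next, tr(a^-2 b a^-1) = tr(a^-1 b a^-1) tr(a) - tr(a^-1 b) = x^3*y - x^2*z - 2*x*y + z
tr(a^-1 b a^-3) = tr(a^-2 b a^-1) tr(a) - tr(a^-2 b) = x^4*y - x^3*z - 3*x^2*y + 2*x*z + y
tr(b^2) = tr(b) tr(b) - tr(1) = y^2 - 2
tr(b^2 a) = tr(b) tr(a b) - tr(a) = y*z - x
tr(a^-1 b^2) = tr(b^2) tr(a) - tr(b^2 a) = x*y^2 - y*z - x
and tr(b a^-2 b) = tr(a^-1 b^2) tr(a) - tr(a^-1 b^2 a) = x^2*y^2 - x*y*z - x^2 - y^2 + 2
tr(b a b a) = tr(a b) tr(a b) - tr(1) = z^2 - 2
tr(a^-1 b a b) = tr(b a b) tr(a) - tr(b a b a) = x*y*z - x^2 - z^2 + 2
tr(b a^-2 b a) = tr(a^-1 b a b) tr(a) - tr(a^-1 b a b a) = x^2*y*z - x^3 - x*z^2 - y*z + 3*x
tr(a^-2 b a^-1 b) = tr(b a^-2 b) tr(a) - tr(b a^-2 b a) = x^3*y^2 - 2*x^2*y*z - x*y^2 + x*z^2 + y*z - x
and tr(a^-1 b a^-1 b) = tr(b a^-1 b) tr(a) - tr(b a^-1 b a) = x^2*y^2 - 2*x*y*z + z^2 - 2
next, tr(a^-1 b a^-3 b) = tr(a^-2 b a^-1 b) tr(a) - tr(a^-2 b a^-1 b a) = x^4*y^2 - 2*x^3*y*z - 2*x^2*y^2 + x^2*z^2 + 3*x*y*z - x^2 - z^2 + 2
tr(a^-3 b^-1 a^-1 b) = tr(a^-1 b a^-3) tr(b) - tr(a^-1 b a^-3 b) = x^3*y*z - x^2*y^2 - x^2*z^2 - x*y*z + x^2 + y^2 + z^2 - 2
assemble the triple (tr(r) - 2; tr(r a) - x; tr(r b) - y)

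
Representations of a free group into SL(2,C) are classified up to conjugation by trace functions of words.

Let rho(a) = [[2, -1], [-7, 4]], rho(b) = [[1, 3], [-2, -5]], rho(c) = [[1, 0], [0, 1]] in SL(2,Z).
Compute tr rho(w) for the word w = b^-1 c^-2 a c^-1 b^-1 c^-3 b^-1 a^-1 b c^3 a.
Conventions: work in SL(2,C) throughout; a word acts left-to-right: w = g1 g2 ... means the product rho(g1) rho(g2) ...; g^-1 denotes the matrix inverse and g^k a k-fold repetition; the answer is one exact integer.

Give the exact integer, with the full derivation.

rho(b^-1) = [[-5, -3], [2, 1]]
... * rho(c^-1) = [[1, 0], [0, 1]]  ->  [[-5, -3], [2, 1]]
... * rho(c^-1) = [[1, 0], [0, 1]]  ->  [[-5, -3], [2, 1]]
... * rho(a) = [[2, -1], [-7, 4]]  ->  [[11, -7], [-3, 2]]
... * rho(c^-1) = [[1, 0], [0, 1]]  ->  [[11, -7], [-3, 2]]
... * rho(b^-1) = [[-5, -3], [2, 1]]  ->  [[-69, -40], [19, 11]]
... * rho(c^-1) = [[1, 0], [0, 1]]  ->  [[-69, -40], [19, 11]]
... * rho(c^-1) = [[1, 0], [0, 1]]  ->  [[-69, -40], [19, 11]]
... * rho(c^-1) = [[1, 0], [0, 1]]  ->  [[-69, -40], [19, 11]]
... * rho(b^-1) = [[-5, -3], [2, 1]]  ->  [[265, 167], [-73, -46]]
... * rho(a^-1) = [[4, 1], [7, 2]]  ->  [[2229, 599], [-614, -165]]
... * rho(b) = [[1, 3], [-2, -5]]  ->  [[1031, 3692], [-284, -1017]]
... * rho(c) = [[1, 0], [0, 1]]  ->  [[1031, 3692], [-284, -1017]]
... * rho(c) = [[1, 0], [0, 1]]  ->  [[1031, 3692], [-284, -1017]]
... * rho(c) = [[1, 0], [0, 1]]  ->  [[1031, 3692], [-284, -1017]]
... * rho(a) = [[2, -1], [-7, 4]]  ->  [[-23782, 13737], [6551, -3784]]
tr = -23782 + -3784 = -27566

-27566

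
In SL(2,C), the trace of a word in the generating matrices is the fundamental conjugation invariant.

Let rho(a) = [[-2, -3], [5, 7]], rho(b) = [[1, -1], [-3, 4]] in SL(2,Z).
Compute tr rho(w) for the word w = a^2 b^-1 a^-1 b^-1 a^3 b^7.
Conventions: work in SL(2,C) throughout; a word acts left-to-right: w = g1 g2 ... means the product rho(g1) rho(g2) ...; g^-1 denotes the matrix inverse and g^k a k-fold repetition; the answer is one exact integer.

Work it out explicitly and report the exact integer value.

rho(a) = [[-2, -3], [5, 7]]
... * rho(a) = [[-2, -3], [5, 7]]  ->  [[-11, -15], [25, 34]]
... * rho(b^-1) = [[4, 1], [3, 1]]  ->  [[-89, -26], [202, 59]]
... * rho(a^-1) = [[7, 3], [-5, -2]]  ->  [[-493, -215], [1119, 488]]
... * rho(b^-1) = [[4, 1], [3, 1]]  ->  [[-2617, -708], [5940, 1607]]
... * rho(a) = [[-2, -3], [5, 7]]  ->  [[1694, 2895], [-3845, -6571]]
... * rho(a) = [[-2, -3], [5, 7]]  ->  [[11087, 15183], [-25165, -34462]]
... * rho(a) = [[-2, -3], [5, 7]]  ->  [[53741, 73020], [-121980, -165739]]
... * rho(b) = [[1, -1], [-3, 4]]  ->  [[-165319, 238339], [375237, -540976]]
... * rho(b) = [[1, -1], [-3, 4]]  ->  [[-880336, 1118675], [1998165, -2539141]]
... * rho(b) = [[1, -1], [-3, 4]]  ->  [[-4236361, 5355036], [9615588, -12154729]]
... * rho(b) = [[1, -1], [-3, 4]]  ->  [[-20301469, 25656505], [46079775, -58234504]]
... * rho(b) = [[1, -1], [-3, 4]]  ->  [[-97270984, 122927489], [220783287, -279017791]]
... * rho(b) = [[1, -1], [-3, 4]]  ->  [[-466053451, 588980940], [1057836660, -1336854451]]
... * rho(b) = [[1, -1], [-3, 4]]  ->  [[-2232996271, 2821977211], [5068400013, -6405254464]]
tr = -2232996271 + -6405254464 = -8638250735

-8638250735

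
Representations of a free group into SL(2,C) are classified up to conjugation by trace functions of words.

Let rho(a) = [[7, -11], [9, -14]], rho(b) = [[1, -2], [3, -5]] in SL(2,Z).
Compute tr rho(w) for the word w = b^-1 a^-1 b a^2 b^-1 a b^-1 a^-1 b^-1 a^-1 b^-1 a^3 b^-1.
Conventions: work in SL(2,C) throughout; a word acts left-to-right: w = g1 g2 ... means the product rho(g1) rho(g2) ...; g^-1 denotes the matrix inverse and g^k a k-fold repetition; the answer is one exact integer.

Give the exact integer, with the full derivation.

-5821726

rho(b^-1) = [[-5, 2], [-3, 1]]
... * rho(a^-1) = [[-14, 11], [-9, 7]]  ->  [[52, -41], [33, -26]]
... * rho(b) = [[1, -2], [3, -5]]  ->  [[-71, 101], [-45, 64]]
... * rho(a) = [[7, -11], [9, -14]]  ->  [[412, -633], [261, -401]]
... * rho(a) = [[7, -11], [9, -14]]  ->  [[-2813, 4330], [-1782, 2743]]
... * rho(b^-1) = [[-5, 2], [-3, 1]]  ->  [[1075, -1296], [681, -821]]
... * rho(a) = [[7, -11], [9, -14]]  ->  [[-4139, 6319], [-2622, 4003]]
... * rho(b^-1) = [[-5, 2], [-3, 1]]  ->  [[1738, -1959], [1101, -1241]]
... * rho(a^-1) = [[-14, 11], [-9, 7]]  ->  [[-6701, 5405], [-4245, 3424]]
... * rho(b^-1) = [[-5, 2], [-3, 1]]  ->  [[17290, -7997], [10953, -5066]]
... * rho(a^-1) = [[-14, 11], [-9, 7]]  ->  [[-170087, 134211], [-107748, 85021]]
... * rho(b^-1) = [[-5, 2], [-3, 1]]  ->  [[447802, -205963], [283677, -130475]]
... * rho(a) = [[7, -11], [9, -14]]  ->  [[1280947, -2042340], [811464, -1293797]]
... * rho(a) = [[7, -11], [9, -14]]  ->  [[-9414431, 14502343], [-5963925, 9187054]]
... * rho(a) = [[7, -11], [9, -14]]  ->  [[64620070, -99474061], [40936011, -63015581]]
... * rho(b^-1) = [[-5, 2], [-3, 1]]  ->  [[-24678167, 29766079], [-15633312, 18856441]]
tr = -24678167 + 18856441 = -5821726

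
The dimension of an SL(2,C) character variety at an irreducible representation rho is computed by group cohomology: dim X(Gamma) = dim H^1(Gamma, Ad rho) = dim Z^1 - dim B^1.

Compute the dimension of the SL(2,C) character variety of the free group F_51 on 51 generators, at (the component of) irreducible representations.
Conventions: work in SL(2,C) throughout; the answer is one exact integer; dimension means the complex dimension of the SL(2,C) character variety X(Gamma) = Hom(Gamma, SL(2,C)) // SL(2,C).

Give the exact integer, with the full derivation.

Here Gamma is free of rank 51 — no relator constrains a cocycle.
Z^1(Gamma, Ad rho) = (sl_2)^51: a cocycle is a free choice of one sl_2 vector per generator, so dim Z^1 = 3*51 = 153.
Irreducibility makes the coboundary map sl_2 -> Z^1 injective (trivial centralizer), so dim B^1 = 3.
Therefore dim X = 153 - 3 = 150.

150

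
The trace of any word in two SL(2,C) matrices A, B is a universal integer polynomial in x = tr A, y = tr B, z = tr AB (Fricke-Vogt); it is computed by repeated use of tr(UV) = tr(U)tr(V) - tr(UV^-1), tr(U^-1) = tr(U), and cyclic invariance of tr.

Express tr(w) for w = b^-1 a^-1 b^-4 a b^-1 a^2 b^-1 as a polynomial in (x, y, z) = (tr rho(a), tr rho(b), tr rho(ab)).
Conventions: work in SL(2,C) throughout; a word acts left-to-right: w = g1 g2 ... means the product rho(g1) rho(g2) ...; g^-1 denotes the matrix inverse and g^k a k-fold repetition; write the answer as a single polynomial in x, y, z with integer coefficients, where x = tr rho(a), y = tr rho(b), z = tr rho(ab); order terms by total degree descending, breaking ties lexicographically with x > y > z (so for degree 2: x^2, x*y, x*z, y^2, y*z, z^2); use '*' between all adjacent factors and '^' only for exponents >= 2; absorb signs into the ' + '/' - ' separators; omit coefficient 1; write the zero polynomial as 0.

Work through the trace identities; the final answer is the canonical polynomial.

x^3*y^6*z - x^4*y^5 - 2*x^2*y^5*z^2 - x^3*y^4*z - x*y^6*z + x*y^4*z^3 + 2*x^4*y^3 + x^2*y^5 + 4*x^2*y^3*z^2 + y^5*z^2 - 2*x^3*y^2*z + 2*x*y^4*z - 2*x*y^2*z^3 - x^2*y^3 - 3*y^3*z^2 - 2*x^2*y + 2*y*z^2 + x*z - y

reduce: tr(a^2) = tr(a)*tr(a) - tr(1) = x^2 - 2
tr(a^2 b) = tr(a)*tr(b a) - tr(b) = x*z - y
tr(b^-1 a^2) = tr(a^2)*tr(b) - tr(a^2 b) = x^2*y - x*z - y
so tr(b^-1 a^2 b^-1) = tr(b^-1 a^2)*tr(b) - tr(b^-1 a^2 b) = x^2*y^2 - x*y*z - x^2 - y^2 + 2
so tr(a^3) = tr(a)*tr(a^2) - tr(a) = x^3 - 3*x
reduce: tr(a^3 b) = tr(a)*tr(a b a) - tr(a b) = x^2*z - x*y - z
tr(a b^-1 a^2) = tr(a^3)*tr(b) - tr(a^3 b) = x^3*y - x^2*z - 2*x*y + z
reduce: tr(a b a^3) = tr(a)*tr(a^2 b a) - tr(a^2 b) = x^3*z - x^2*y - 2*x*z + y
reduce: tr(b a b a) = tr(b a)*tr(b a) - tr(1) = z^2 - 2
tr(b a b) = tr(b)*tr(a b) - tr(a) = y*z - x
tr(b a b a^2) = tr(a)*tr(b a b a) - tr(b a b) = x*z^2 - y*z - x
tr(a b a^3 b) = tr(a)*tr(b a b a^2) - tr(b a b a) = x^2*z^2 - x*y*z - x^2 - z^2 + 2
reduce: tr(a^2 b^-1 a b a) = tr(a b a^3)*tr(b) - tr(a b a^3 b) = x^3*y*z - x^2*y^2 - x^2*z^2 - x*y*z + x^2 + y^2 + z^2 - 2
tr(b a b a b a) = tr(b a)*tr(b a b a) - tr(b^-1 a^-1) = z^3 - 3*z
tr(b a b a b) = tr(b)*tr(a b a b) - tr(a b a) = y*z^2 - x*z - y
reduce: tr(a b a b a^2 b) = tr(a)*tr(b a b a b a) - tr(b a b a b) = x*z^3 - y*z^2 - 2*x*z + y
tr(a^2 b^-1 a b a b) = tr(a b a b a^2)*tr(b) - tr(a b a b a^2 b) = x^2*y*z^2 - x*y^2*z - x*z^3 - x^2*y + 2*x*z + y
reduce: tr(b a b^-1 a^2 b^-1 a) = tr(a^2 b^-1 a b a)*tr(b) - tr(a^2 b^-1 a b a b) = x^3*y^2*z - x^2*y^3 - 2*x^2*y*z^2 + x*z^3 + 2*x^2*y + y^3 + y*z^2 - 2*x*z - 3*y
tr(a b^-1 a^2 b^-1 a^-1 b) = tr(b a b^-1 a^2 b^-1)*tr(a) - tr(b a b^-1 a^2 b^-1 a) = -x^3*y^2*z + x^4*y + x^2*y^3 + 2*x^2*y*z^2 - x^3*z - x*z^3 - 4*x^2*y - y^3 - y*z^2 + 3*x*z + 3*y
so tr(a b^-1 a^2 b^-1 a^-1 b^-1) = tr(a b^-1 a^2 b^-1 a^-1)*tr(b) - tr(a b^-1 a^2 b^-1 a^-1 b) = x^3*y^2*z - x^4*y - 2*x^2*y*z^2 + x^3*z - x*y^2*z + x*z^3 + 3*x^2*y + y*z^2 - 3*x*z - y
tr(b^-2 a b^-1 a^2 b^-1 a^-1) = tr(a b^-1 a^2 b^-1 a^-1 b^-1)*tr(b) - tr(a b^-1 a^2 b^-1 a^-1) = x^3*y^3*z - x^4*y^2 - 2*x^2*y^2*z^2 + x^3*y*z - x*y^3*z + x*y*z^3 + 2*x^2*y^2 + y^2*z^2 - 2*x*y*z + x^2 - 2
tr(b^-1 a b^-1 a^2 b^-1 a^-1 b^-2) = tr(b^-2 a b^-1 a^2 b^-1 a^-1)*tr(b) - tr(b^-2 a b^-1 a^2 b^-1 a^-1 b) = x^3*y^4*z - x^4*y^3 - 2*x^2*y^3*z^2 - x*y^4*z + x*y^2*z^3 + x^4*y + 2*x^2*y^3 + 2*x^2*y*z^2 + y^3*z^2 - x^3*z - x*y^2*z - x*z^3 - 2*x^2*y - y*z^2 + 3*x*z - y
tr(b^-1 a^-1 b^-4 a b^-1 a^2) = tr(b^-1 a b^-1 a^2 b^-1 a^-1 b^-2)*tr(b) - tr(b^-1 a b^-1 a^2 b^-1 a^-1 b^-1) = x^3*y^5*z - x^4*y^4 - 2*x^2*y^4*z^2 - x^3*y^3*z - x*y^5*z + x*y^3*z^3 + 2*x^4*y^2 + 2*x^2*y^4 + 4*x^2*y^2*z^2 + y^4*z^2 - 2*x^3*y*z - 2*x*y*z^3 - 4*x^2*y^2 - 2*y^2*z^2 + 5*x*y*z - x^2 - y^2 + 2
tr(a b a b^-1) = tr(a b a)*tr(b) - tr(a b a b) = x*y*z - y^2 - z^2 + 2
so tr(a b^-2 a b) = tr(a b a b^-1)*tr(b) - tr(a b a) = x*y^2*z - y^3 - y*z^2 - x*z + 3*y
so tr(b^-2 a b^-1 a) = tr(a b^-2 a)*tr(b) - tr(a b^-2 a b) = x^2*y^3 - 2*x*y^2*z - x^2*y + y*z^2 + x*z - y
reduce: tr(b^-1 a b^-1 a) = tr(a b^-1 a)*tr(b) - tr(a b^-1 a b) = x^2*y^2 - 2*x*y*z + z^2 - 2
so tr(b^-1 a b^-1 a b^-2) = tr(b^-2 a b^-1 a)*tr(b) - tr(b^-2 a b^-1 a b) = x^2*y^4 - 2*x*y^3*z - 2*x^2*y^2 + y^2*z^2 + 3*x*y*z - y^2 - z^2 + 2
tr(b^-4 a b^-1 a) = tr(b^-1 a b^-1 a b^-2)*tr(b) - tr(b^-1 a b^-1 a b^-1) = x^2*y^5 - 2*x*y^4*z - 3*x^2*y^3 + y^3*z^2 + 5*x*y^2*z + x^2*y - y^3 - 2*y*z^2 - x*z + 3*y
tr(b^-1 a^-1 b^-4 a b^-1 a^2 b^-1) = tr(b^-1 a^-1 b^-4 a b^-1 a^2)*tr(b) - tr(b^-1 a^-1 b^-4 a b^-1 a^2 b) = x^3*y^6*z - x^4*y^5 - 2*x^2*y^5*z^2 - x^3*y^4*z - x*y^6*z + x*y^4*z^3 + 2*x^4*y^3 + x^2*y^5 + 4*x^2*y^3*z^2 + y^5*z^2 - 2*x^3*y^2*z + 2*x*y^4*z - 2*x*y^2*z^3 - x^2*y^3 - 3*y^3*z^2 - 2*x^2*y + 2*y*z^2 + x*z - y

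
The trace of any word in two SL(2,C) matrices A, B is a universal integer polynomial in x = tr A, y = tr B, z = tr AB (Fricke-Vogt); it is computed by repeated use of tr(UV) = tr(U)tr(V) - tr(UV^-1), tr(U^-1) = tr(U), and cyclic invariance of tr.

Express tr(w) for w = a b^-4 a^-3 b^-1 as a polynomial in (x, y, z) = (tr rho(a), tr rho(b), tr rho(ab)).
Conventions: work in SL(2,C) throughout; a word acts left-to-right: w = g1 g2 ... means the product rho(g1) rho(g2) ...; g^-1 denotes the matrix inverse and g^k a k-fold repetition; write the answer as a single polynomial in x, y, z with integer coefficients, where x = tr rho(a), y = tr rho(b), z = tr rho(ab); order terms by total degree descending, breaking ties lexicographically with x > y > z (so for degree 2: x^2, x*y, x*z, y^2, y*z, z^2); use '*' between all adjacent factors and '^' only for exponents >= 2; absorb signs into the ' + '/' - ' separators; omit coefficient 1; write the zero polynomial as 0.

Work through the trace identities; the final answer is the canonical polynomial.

x^3*y^4*z - x^4*y^3 - x^2*y^5 - x^2*y^3*z^2 - 2*x^3*y^2*z + 2*x^4*y + 6*x^2*y^3 + 2*x^2*y*z^2 + y^3*z^2 - x*y^2*z - 8*x^2*y - y^3 - 2*y*z^2 + x*z + 3*y

trace(b^-1) = trace(b) = y
trace(b^-2) = trace(b^-1) * trace(b) - trace(1) = y^2 - 2
use: trace(b^-3) = trace(b^-2) * trace(b) - trace(b^-1) = y^3 - 3*y
trace(b^-1 a) = trace(a) * trace(b) - trace(a b) = x*y - z
trace(a b^-2) = trace(b^-1 a) * trace(b) - trace(b^-1 a b) = x*y^2 - y*z - x
use: trace(b^-3 a) = trace(a b^-2) * trace(b) - trace(a b^-1) = x*y^3 - y^2*z - 2*x*y + z
use: trace(b^-3 a^-1) = trace(b^-3) * trace(a) - trace(b^-3 a) = y^2*z - x*y - z
apply: trace(a b a) = trace(a) * trace(b a) - trace(b) = x*z - y
use: trace(a b a b) = trace(b a) * trace(b a) - trace(1)   [split at repeated b] = z^2 - 2
trace(a b a b^-1) = trace(a b a) * trace(b) - trace(a b a b) = x*y*z - y^2 - z^2 + 2
trace(b a b^-2 a) = trace(a b a b^-1) * trace(b) - trace(a b a) = x*y^2*z - y^3 - y*z^2 - x*z + 3*y
trace(b^-2 a^-1 b a) = trace(b a b^-2) * trace(a) - trace(b a b^-2 a) = -x*y^2*z + x^2*y + y^3 + y*z^2 - 3*y
use: trace(b^-1 a^-1 b a) = trace(b a b^-1) * trace(a) - trace(b a b^-1 a) = -x*y*z + x^2 + y^2 + z^2 - 2
trace(a^-1 b a b^-3) = trace(b^-2 a^-1 b a) * trace(b) - trace(b^-2 a^-1 b a b) = -x*y^3*z + x^2*y^2 + y^4 + y^2*z^2 + x*y*z - x^2 - 4*y^2 - z^2 + 2
use: trace(a b^-3 a^-2 b) = trace(a^-1 b a b^-3) * trace(a) - trace(a^-1 b a b^-3 a) = -x^2*y^3*z + x^3*y^2 + x*y^4 + x*y^2*z^2 + x^2*y*z - x^3 - 5*x*y^2 - x*z^2 + y*z + 3*x
trace(b^-3 a^-2 b^-1 a) = trace(a b^-3 a^-2) * trace(b) - trace(a b^-3 a^-2 b) = x^2*y^3*z - x^3*y^2 - x*y^4 - x*y^2*z^2 - x^2*y*z + y^3*z + x^3 + 4*x*y^2 + x*z^2 - 2*y*z - 3*x
trace(b^-2 a^-1) = trace(b^-1 a^-1) * trace(b) - trace(b^-1 a^-1 b) = y*z - x
trace(a b^-2 a^-2 b) = trace(b a b^-2 a^-1) * trace(a) - trace(b a b^-2) = -x^2*y^2*z + x^3*y + x*y^3 + x*y*z^2 - 4*x*y + z
trace(b^-2 a^-2 b^-1 a) = trace(a b^-2 a^-2) * trace(b) - trace(a b^-2 a^-2 b) = x^2*y^2*z - x^3*y - x*y^3 - x*y*z^2 + y^2*z + 3*x*y - z
apply: trace(a^-1 b^-1 a b^-4 a^-1) = trace(b^-3 a^-2 b^-1 a) * trace(b) - trace(b^-3 a^-2 b^-1 a b) = x^2*y^4*z - x^3*y^3 - x*y^5 - x*y^3*z^2 - 2*x^2*y^2*z + y^4*z + 2*x^3*y + 5*x*y^3 + 2*x*y*z^2 - 3*y^2*z - 6*x*y + z
trace(a^-1 b^-1 a b^-2) = trace(a b^-2 a^-1) * trace(b) - trace(a b^-2 a^-1 b) = x*y^2*z - x^2*y - y*z^2 + y
apply: trace(a^2) = trace(a) * trace(a) - trace(1) = x^2 - 2
trace(a b^-1 a) = trace(a^2) * trace(b) - trace(a^2 b) = x^2*y - x*z - y
use: trace(b^-1 a b^-1 a) = trace(a b^-1 a) * trace(b) - trace(a b^-1 a b) = x^2*y^2 - 2*x*y*z + z^2 - 2
trace(a^-1 b^-1 a b^-1) = trace(b^-1 a b^-1) * trace(a) - trace(b^-1 a b^-1 a) = x*y*z - x^2 - z^2 + 2
trace(a^-1 b^-1 a b^-3) = trace(a^-1 b^-1 a b^-2) * trace(b) - trace(a^-1 b^-1 a b^-1) = x*y^3*z - x^2*y^2 - y^2*z^2 - x*y*z + x^2 + y^2 + z^2 - 2
trace(a^-1 b^-1 a b^-4) = trace(a^-1 b^-1 a b^-3) * trace(b) - trace(a^-1 b^-1 a b^-2) = x*y^4*z - x^2*y^3 - y^3*z^2 - 2*x*y^2*z + 2*x^2*y + y^3 + 2*y*z^2 - 3*y
apply: trace(a b^-4 a^-3 b^-1) = trace(a^-1 b^-1 a b^-4 a^-1) * trace(a) - trace(a^-1 b^-1 a b^-4) = x^3*y^4*z - x^4*y^3 - x^2*y^5 - x^2*y^3*z^2 - 2*x^3*y^2*z + 2*x^4*y + 6*x^2*y^3 + 2*x^2*y*z^2 + y^3*z^2 - x*y^2*z - 8*x^2*y - y^3 - 2*y*z^2 + x*z + 3*y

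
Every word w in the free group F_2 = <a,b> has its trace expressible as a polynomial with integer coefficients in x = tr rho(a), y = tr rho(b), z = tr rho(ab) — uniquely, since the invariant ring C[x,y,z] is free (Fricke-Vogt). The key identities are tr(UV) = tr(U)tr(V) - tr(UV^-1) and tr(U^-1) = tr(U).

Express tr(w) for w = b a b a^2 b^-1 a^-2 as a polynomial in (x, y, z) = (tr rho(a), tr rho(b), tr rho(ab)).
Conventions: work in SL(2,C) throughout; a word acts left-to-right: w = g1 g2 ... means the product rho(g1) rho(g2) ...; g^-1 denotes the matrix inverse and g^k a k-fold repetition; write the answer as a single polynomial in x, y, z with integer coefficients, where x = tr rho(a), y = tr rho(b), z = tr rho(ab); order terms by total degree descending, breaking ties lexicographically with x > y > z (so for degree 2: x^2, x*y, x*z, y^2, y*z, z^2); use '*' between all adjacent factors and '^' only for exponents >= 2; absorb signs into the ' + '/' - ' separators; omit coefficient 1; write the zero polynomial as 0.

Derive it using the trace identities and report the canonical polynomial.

so trace(a b a) = trace(a) * trace(b a) - trace(b) = x*z - y
so trace(a b a^2) = trace(a) * trace(a b a) - trace(a b) = x^2*z - x*y - z
reduce: trace(b a b a) = trace(a b) * trace(a b) - trace(1) = z^2 - 2
so trace(b a b) = trace(b) * trace(a b) - trace(a) = y*z - x
trace(b a b a^2) = trace(a) * trace(b a b a) - trace(b a b) = x*z^2 - y*z - x
trace(a b a b a^2) = trace(a) * trace(b a b a^2) - trace(b a b a) = x^2*z^2 - x*y*z - x^2 - z^2 + 2
trace(b a b a b a) = trace(a b a b) * trace(a b) - trace(b a) = z^3 - 3*z
trace(b a b a b) = trace(b) * trace(a b a b) - trace(a b a) = y*z^2 - x*z - y
reduce: trace(a b a b a^2 b) = trace(a) * trace(b a b a b a) - trace(b a b a b) = x*z^3 - y*z^2 - 2*x*z + y
trace(b a b a^2 b^-1 a) = trace(a b a b a^2) * trace(b) - trace(a b a b a^2 b) = x^2*y*z^2 - x*y^2*z - x*z^3 - x^2*y + 2*x*z + y
reduce: trace(b a b a^2 b^-1 a^-1) = trace(b a b a^2 b^-1) * trace(a) - trace(b a b a^2 b^-1 a) = -x^2*y*z^2 + x^3*z + x*y^2*z + x*z^3 - 3*x*z - y
so trace(b a b a^2 b^-1 a^-2) = trace(b a b a^2 b^-1 a^-1) * trace(a) - trace(b a b a^2 b^-1) = -x^3*y*z^2 + x^4*z + x^2*y^2*z + x^2*z^3 - 4*x^2*z + z

-x^3*y*z^2 + x^4*z + x^2*y^2*z + x^2*z^3 - 4*x^2*z + z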